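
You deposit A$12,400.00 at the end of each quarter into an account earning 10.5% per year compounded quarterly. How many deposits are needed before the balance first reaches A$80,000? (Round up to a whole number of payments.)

Periodic rate r = 0.105/4 per quarter; n is counted in quarters.
Ordinary annuity FV: 80,000 = 12,400 × [((1+r)^n − 1)/r].
(1+r)^n = 1 + 80,000 × r / 12,400, so n = ln(1 + 80,000·r/12,400) / ln(1+r) = 6.04.
Round up to a whole number of payments: n = 7.

7 payments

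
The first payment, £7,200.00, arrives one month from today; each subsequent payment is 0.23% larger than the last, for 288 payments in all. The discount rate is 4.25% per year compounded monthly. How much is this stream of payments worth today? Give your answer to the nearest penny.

Periodic rate r = 0.0425/12 per month; n is counted in months.
Growing ordinary annuity: PV = PMT₁ × [1 − ((1+g)/(1+r))^n] / (r − g) = 7,200 × [1 − ((1+0.0023)/(1+r))^288] / (r − 0.0023) = £1,739,125.03.

£1,739,125.03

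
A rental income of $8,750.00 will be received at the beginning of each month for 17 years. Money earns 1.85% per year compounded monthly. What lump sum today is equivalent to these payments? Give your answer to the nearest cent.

This is an annuity due: 204 payments of $8,750.00 at the beginning of each month.
Periodic rate r = 0.0185/12 per month; n is counted in months.
PV = PMT × [(1 − (1+r)^−n)/r] × (1+r) = 8,750 × [1 − (1+r)^−204] / r × (1+r) = $1,532,915.04

$1,532,915.04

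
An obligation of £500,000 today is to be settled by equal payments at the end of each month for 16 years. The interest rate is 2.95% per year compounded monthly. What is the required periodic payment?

Level ordinary annuity; solve PV = PMT × [(1 − (1+r)^−n)/r] for PMT.
Periodic rate r = 0.0295/12 per month; n is counted in months.
With n = 192: PMT = 500,000 / ([(1 − (1+r)^−n)/r]) = £3,270.06

£3,270.06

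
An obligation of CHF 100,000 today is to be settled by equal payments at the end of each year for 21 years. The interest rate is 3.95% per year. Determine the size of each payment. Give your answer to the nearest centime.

Level ordinary annuity; solve PV = PMT × [(1 − (1+r)^−n)/r] for PMT.
Periodic rate r = 0.0395 per year.
With n = 21: PMT = 100,000 / ([(1 − (1+r)^−n)/r]) = CHF 7,095.23

CHF 7,095.23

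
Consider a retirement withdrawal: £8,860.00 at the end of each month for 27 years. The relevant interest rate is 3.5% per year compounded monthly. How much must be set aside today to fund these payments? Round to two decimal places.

£1,855,391.69

This is an ordinary annuity: 324 payments of £8,860.00 at the end of each month.
Periodic rate r = 0.035/12 per month; n is counted in months.
PV = PMT × [(1 − (1+r)^−n)/r] = 8,860 × [1 − (1+r)^−324] / r = £1,855,391.69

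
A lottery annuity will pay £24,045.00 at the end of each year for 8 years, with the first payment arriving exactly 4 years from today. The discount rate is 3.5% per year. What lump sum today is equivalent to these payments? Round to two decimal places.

£149,076.93

Ordinary annuity of 8 payments, first payment at period 4.
Periodic rate r = 0.035 per year.
The ordinary-annuity PV formula values the stream one period before the first payment (period 3); discount that back 3 periods:
PV₀ = 24,045 × [1 − (1+r)^−8] / r × (1+r)^−3 = £149,076.93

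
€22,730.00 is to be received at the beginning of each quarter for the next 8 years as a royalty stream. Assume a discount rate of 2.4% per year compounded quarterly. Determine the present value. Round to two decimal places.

This is an annuity due: 32 payments of €22,730.00 at the beginning of each quarter.
Periodic rate r = 0.024/4 per quarter; n is counted in quarters.
PV = PMT × [(1 − (1+r)^−n)/r] × (1+r) = 22,730 × [1 − (1+r)^−32] / r × (1+r) = €663,961.59

€663,961.59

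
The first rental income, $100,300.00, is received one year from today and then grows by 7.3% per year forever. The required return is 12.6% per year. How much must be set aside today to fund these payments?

$1,892,452.83

Periodic rate r = 0.126 per year.
Growing perpetuity (Gordon): PV = PMT₁ / (r − g) = 100,300 / (r − 0.073) = $1,892,452.83.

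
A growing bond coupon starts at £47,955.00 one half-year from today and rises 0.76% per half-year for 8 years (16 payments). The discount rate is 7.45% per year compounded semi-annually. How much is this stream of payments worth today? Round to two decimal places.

Periodic rate r = 0.0745/2 per half-year; n is counted in half-years.
Growing ordinary annuity: PV = PMT₁ × [1 − ((1+g)/(1+r))^n] / (r − g) = 47,955 × [1 − ((1+0.0076)/(1+r))^16] / (r − 0.0076) = £600,454.33.

£600,454.33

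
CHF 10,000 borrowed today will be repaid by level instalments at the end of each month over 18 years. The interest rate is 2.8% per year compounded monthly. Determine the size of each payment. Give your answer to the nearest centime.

CHF 58.99

Level ordinary annuity; solve PV = PMT × [(1 − (1+r)^−n)/r] for PMT.
Periodic rate r = 0.028/12 per month; n is counted in months.
With n = 216: PMT = 10,000 / ([(1 − (1+r)^−n)/r]) = CHF 58.99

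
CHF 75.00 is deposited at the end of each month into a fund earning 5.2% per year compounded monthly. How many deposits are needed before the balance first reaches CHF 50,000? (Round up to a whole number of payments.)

315 payments

Periodic rate r = 0.052/12 per month; n is counted in months.
Ordinary annuity FV: 50,000 = 75 × [((1+r)^n − 1)/r].
(1+r)^n = 1 + 50,000 × r / 75, so n = ln(1 + 50,000·r/75) / ln(1+r) = 314.09.
Round up to a whole number of payments: n = 315.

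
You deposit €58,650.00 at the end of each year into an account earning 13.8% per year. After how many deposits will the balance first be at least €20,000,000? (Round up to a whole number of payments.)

Periodic rate r = 0.138 per year.
Ordinary annuity FV: 20,000,000 = 58,650 × [((1+r)^n − 1)/r].
(1+r)^n = 1 + 20,000,000 × r / 58,650, so n = ln(1 + 20,000,000·r/58,650) / ln(1+r) = 29.96.
Round up to a whole number of payments: n = 30.

30 payments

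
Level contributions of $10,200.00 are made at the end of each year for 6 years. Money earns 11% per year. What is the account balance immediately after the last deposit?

$80,711.17

This is an ordinary annuity: 6 deposits of $10,200.00 at the end of each year.
Periodic rate r = 0.11 per year.
FV = PMT × [((1+r)^n − 1)/r] = 10,200 × [(1+r)^6 − 1] / r = $80,711.17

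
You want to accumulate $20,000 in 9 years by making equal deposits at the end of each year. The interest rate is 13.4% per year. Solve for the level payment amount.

$1,275.51

Level ordinary annuity; solve FV = PMT × [((1+r)^n − 1)/r] for PMT.
Periodic rate r = 0.134 per year.
With n = 9: PMT = 20,000 / ([((1+r)^n − 1)/r]) = $1,275.51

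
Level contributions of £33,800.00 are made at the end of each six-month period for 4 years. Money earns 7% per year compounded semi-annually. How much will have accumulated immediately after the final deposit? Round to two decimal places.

This is an ordinary annuity: 8 deposits of £33,800.00 at the end of each six-month period.
Periodic rate r = 0.07/2 per half-year; n is counted in half-years.
FV = PMT × [((1+r)^n − 1)/r] = 33,800 × [(1+r)^8 − 1] / r = £305,947.01

£305,947.01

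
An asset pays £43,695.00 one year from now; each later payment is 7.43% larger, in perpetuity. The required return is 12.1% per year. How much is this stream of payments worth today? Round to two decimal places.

£935,653.10

Periodic rate r = 0.121 per year.
Growing perpetuity (Gordon): PV = PMT₁ / (r − g) = 43,695 / (r − 0.0743) = £935,653.10.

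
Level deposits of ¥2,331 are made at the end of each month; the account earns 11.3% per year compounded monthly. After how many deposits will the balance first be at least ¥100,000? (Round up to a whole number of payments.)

37 payments

Periodic rate r = 0.113/12 per month; n is counted in months.
Ordinary annuity FV: 100,000 = 2,331 × [((1+r)^n − 1)/r].
(1+r)^n = 1 + 100,000 × r / 2,331, so n = ln(1 + 100,000·r/2,331) / ln(1+r) = 36.20.
Round up to a whole number of payments: n = 37.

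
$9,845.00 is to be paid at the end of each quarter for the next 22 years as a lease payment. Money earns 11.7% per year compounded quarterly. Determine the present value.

This is an ordinary annuity: 88 payments of $9,845.00 at the end of each quarter.
Periodic rate r = 0.117/4 per quarter; n is counted in quarters.
PV = PMT × [(1 − (1+r)^−n)/r] = 9,845 × [1 − (1+r)^−88] / r = $309,958.45

$309,958.45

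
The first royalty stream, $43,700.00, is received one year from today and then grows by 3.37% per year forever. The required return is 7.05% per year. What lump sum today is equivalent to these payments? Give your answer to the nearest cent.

$1,187,500.00

Periodic rate r = 0.0705 per year.
Growing perpetuity (Gordon): PV = PMT₁ / (r − g) = 43,700 / (r − 0.0337) = $1,187,500.00.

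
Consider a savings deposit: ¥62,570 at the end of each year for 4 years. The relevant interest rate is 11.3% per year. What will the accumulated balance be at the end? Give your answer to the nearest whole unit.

¥295,989

This is an ordinary annuity: 4 deposits of ¥62,570 at the end of each year.
Periodic rate r = 0.113 per year.
FV = PMT × [((1+r)^n − 1)/r] = 62,570 × [(1+r)^4 − 1] / r = ¥295,989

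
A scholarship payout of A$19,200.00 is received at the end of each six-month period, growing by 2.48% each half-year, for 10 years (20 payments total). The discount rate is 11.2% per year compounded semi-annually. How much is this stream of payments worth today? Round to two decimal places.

A$277,591.65

Periodic rate r = 0.112/2 per half-year; n is counted in half-years.
Growing ordinary annuity: PV = PMT₁ × [1 − ((1+g)/(1+r))^n] / (r − g) = 19,200 × [1 − ((1+0.0248)/(1+r))^20] / (r − 0.0248) = A$277,591.65.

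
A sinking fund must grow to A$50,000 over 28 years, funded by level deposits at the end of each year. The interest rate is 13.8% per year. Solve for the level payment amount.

A$189.96

Level ordinary annuity; solve FV = PMT × [((1+r)^n − 1)/r] for PMT.
Periodic rate r = 0.138 per year.
With n = 28: PMT = 50,000 / ([((1+r)^n − 1)/r]) = A$189.96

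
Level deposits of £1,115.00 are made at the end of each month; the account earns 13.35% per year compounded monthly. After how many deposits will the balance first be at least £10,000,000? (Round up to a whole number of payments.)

417 payments

Periodic rate r = 0.1335/12 per month; n is counted in months.
Ordinary annuity FV: 10,000,000 = 1,115 × [((1+r)^n − 1)/r].
(1+r)^n = 1 + 10,000,000 × r / 1,115, so n = ln(1 + 10,000,000·r/1,115) / ln(1+r) = 416.94.
Round up to a whole number of payments: n = 417.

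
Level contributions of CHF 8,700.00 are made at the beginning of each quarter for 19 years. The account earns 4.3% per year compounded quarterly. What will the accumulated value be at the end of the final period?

This is an annuity due: 76 deposits of CHF 8,700.00 at the beginning of each quarter.
Periodic rate r = 0.043/4 per quarter; n is counted in quarters.
FV = PMT × [((1+r)^n − 1)/r] × (1+r) = 8,700 × [(1+r)^76 − 1] / r × (1+r) = CHF 1,025,652.18

CHF 1,025,652.18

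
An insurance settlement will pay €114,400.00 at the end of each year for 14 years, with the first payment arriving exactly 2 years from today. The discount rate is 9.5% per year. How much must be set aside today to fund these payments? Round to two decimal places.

Ordinary annuity of 14 payments, first payment at period 2.
Periodic rate r = 0.095 per year.
The ordinary-annuity PV formula values the stream one period before the first payment (period 1); discount that back 1 periods:
PV₀ = 114,400 × [1 − (1+r)^−14] / r × (1+r)^−1 = €791,068.33

€791,068.33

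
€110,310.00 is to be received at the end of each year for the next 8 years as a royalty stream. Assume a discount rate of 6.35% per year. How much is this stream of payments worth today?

€675,613.52

This is an ordinary annuity: 8 payments of €110,310.00 at the end of each year.
Periodic rate r = 0.0635 per year.
PV = PMT × [(1 − (1+r)^−n)/r] = 110,310 × [1 − (1+r)^−8] / r = €675,613.52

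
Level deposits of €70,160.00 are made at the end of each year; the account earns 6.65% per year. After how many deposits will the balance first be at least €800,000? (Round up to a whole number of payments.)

Periodic rate r = 0.0665 per year.
Ordinary annuity FV: 800,000 = 70,160 × [((1+r)^n − 1)/r].
(1+r)^n = 1 + 800,000 × r / 70,160, so n = ln(1 + 800,000·r/70,160) / ln(1+r) = 8.77.
Round up to a whole number of payments: n = 9.

9 payments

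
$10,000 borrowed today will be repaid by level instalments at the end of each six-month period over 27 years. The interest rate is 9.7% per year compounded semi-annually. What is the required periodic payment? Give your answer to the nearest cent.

$525.75

Level ordinary annuity; solve PV = PMT × [(1 − (1+r)^−n)/r] for PMT.
Periodic rate r = 0.097/2 per half-year; n is counted in half-years.
With n = 54: PMT = 10,000 / ([(1 − (1+r)^−n)/r]) = $525.75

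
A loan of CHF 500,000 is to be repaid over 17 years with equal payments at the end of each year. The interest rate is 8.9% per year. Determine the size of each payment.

Level ordinary annuity; solve PV = PMT × [(1 − (1+r)^−n)/r] for PMT.
Periodic rate r = 0.089 per year.
With n = 17: PMT = 500,000 / ([(1 − (1+r)^−n)/r]) = CHF 58,147.66

CHF 58,147.66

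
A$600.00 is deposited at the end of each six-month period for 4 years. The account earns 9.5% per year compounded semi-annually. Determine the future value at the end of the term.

A$5,678.49

This is an ordinary annuity: 8 deposits of A$600.00 at the end of each six-month period.
Periodic rate r = 0.095/2 per half-year; n is counted in half-years.
FV = PMT × [((1+r)^n − 1)/r] = 600 × [(1+r)^8 − 1] / r = A$5,678.49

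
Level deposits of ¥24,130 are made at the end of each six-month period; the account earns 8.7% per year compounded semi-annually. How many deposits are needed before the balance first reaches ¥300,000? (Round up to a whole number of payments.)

Periodic rate r = 0.087/2 per half-year; n is counted in half-years.
Ordinary annuity FV: 300,000 = 24,130 × [((1+r)^n − 1)/r].
(1+r)^n = 1 + 300,000 × r / 24,130, so n = ln(1 + 300,000·r/24,130) / ln(1+r) = 10.15.
Round up to a whole number of payments: n = 11.

11 payments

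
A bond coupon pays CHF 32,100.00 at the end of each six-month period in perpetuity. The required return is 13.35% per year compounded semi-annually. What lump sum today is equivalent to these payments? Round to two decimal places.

Periodic rate r = 0.1335/2 per half-year.
Level perpetuity: PV = PMT / r = 32,100 / (0.1335/2) = CHF 480,898.88.

CHF 480,898.88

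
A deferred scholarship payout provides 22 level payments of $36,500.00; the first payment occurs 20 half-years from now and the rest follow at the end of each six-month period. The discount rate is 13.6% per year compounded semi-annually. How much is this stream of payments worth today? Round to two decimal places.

$117,619.55

Ordinary annuity of 22 payments, first payment at period 20.
Periodic rate r = 0.136/2 per half-year; n is counted in half-years.
The ordinary-annuity PV formula values the stream one period before the first payment (period 19); discount that back 19 periods:
PV₀ = 36,500 × [1 − (1+r)^−22] / r × (1+r)^−19 = $117,619.55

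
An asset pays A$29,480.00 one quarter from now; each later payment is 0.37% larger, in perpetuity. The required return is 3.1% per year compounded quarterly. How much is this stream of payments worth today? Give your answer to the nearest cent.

Periodic rate r = 0.031/4 per quarter.
Growing perpetuity (Gordon): PV = PMT₁ / (r − g) = 29,480 / (r − 0.0037) = A$7,279,012.35.

A$7,279,012.35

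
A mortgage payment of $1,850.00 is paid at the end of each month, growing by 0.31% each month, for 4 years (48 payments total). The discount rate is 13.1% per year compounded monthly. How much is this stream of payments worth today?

Periodic rate r = 0.131/12 per month; n is counted in months.
Growing ordinary annuity: PV = PMT₁ × [1 − ((1+g)/(1+r))^n] / (r − g) = 1,850 × [1 − ((1+0.0031)/(1+r))^48] / (r − 0.0031) = $73,618.04.

$73,618.04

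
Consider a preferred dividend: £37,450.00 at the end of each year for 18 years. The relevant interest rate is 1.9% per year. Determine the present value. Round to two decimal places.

This is an ordinary annuity: 18 payments of £37,450.00 at the end of each year.
Periodic rate r = 0.019 per year.
PV = PMT × [(1 − (1+r)^−n)/r] = 37,450 × [1 − (1+r)^−18] / r = £566,419.50

£566,419.50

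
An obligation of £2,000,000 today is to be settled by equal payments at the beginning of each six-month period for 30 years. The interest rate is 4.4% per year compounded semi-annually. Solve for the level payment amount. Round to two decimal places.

£59,056.23

Level annuity due; solve PV = PMT × [(1 − (1+r)^−n)/r] × (1+r) for PMT.
Periodic rate r = 0.044/2 per half-year; n is counted in half-years.
With n = 60: PMT = 2,000,000 / ([(1 − (1+r)^−n)/r] × (1+r)) = £59,056.23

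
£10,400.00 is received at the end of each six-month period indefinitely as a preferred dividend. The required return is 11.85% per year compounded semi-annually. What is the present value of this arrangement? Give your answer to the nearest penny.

£175,527.43

Periodic rate r = 0.1185/2 per half-year.
Level perpetuity: PV = PMT / r = 10,400 / (0.1185/2) = £175,527.43.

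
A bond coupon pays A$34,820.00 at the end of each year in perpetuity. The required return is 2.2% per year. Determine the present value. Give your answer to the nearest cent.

A$1,582,727.27

Periodic rate r = 0.022 per year.
Level perpetuity: PV = PMT / r = 34,820 / (0.022) = A$1,582,727.27.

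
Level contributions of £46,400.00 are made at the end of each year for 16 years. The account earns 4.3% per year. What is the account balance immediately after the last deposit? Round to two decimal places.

This is an ordinary annuity: 16 deposits of £46,400.00 at the end of each year.
Periodic rate r = 0.043 per year.
FV = PMT × [((1+r)^n − 1)/r] = 46,400 × [(1+r)^16 − 1] / r = £1,037,333.68

£1,037,333.68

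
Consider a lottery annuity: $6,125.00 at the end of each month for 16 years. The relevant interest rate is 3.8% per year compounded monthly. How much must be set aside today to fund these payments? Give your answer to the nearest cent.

This is an ordinary annuity: 192 payments of $6,125.00 at the end of each month.
Periodic rate r = 0.038/12 per month; n is counted in months.
PV = PMT × [(1 − (1+r)^−n)/r] = 6,125 × [1 − (1+r)^−192] / r = $880,139.45

$880,139.45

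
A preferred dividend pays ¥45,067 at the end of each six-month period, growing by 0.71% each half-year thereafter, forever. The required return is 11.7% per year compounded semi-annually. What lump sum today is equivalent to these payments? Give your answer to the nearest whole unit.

Periodic rate r = 0.117/2 per half-year.
Growing perpetuity (Gordon): PV = PMT₁ / (r − g) = 45,067 / (r − 0.0071) = ¥876,790.

¥876,790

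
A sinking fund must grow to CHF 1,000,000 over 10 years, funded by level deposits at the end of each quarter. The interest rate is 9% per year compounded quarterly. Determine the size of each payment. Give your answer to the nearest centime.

CHF 15,677.38

Level ordinary annuity; solve FV = PMT × [((1+r)^n − 1)/r] for PMT.
Periodic rate r = 0.09/4 per quarter; n is counted in quarters.
With n = 40: PMT = 1,000,000 / ([((1+r)^n − 1)/r]) = CHF 15,677.38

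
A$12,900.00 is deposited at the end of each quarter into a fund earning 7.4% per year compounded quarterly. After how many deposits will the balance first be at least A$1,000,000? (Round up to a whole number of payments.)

Periodic rate r = 0.074/4 per quarter; n is counted in quarters.
Ordinary annuity FV: 1,000,000 = 12,900 × [((1+r)^n − 1)/r].
(1+r)^n = 1 + 1,000,000 × r / 12,900, so n = ln(1 + 1,000,000·r/12,900) / ln(1+r) = 48.53.
Round up to a whole number of payments: n = 49.

49 payments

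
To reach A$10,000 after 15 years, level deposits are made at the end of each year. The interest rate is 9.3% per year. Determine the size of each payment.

A$332.64

Level ordinary annuity; solve FV = PMT × [((1+r)^n − 1)/r] for PMT.
Periodic rate r = 0.093 per year.
With n = 15: PMT = 10,000 / ([((1+r)^n − 1)/r]) = A$332.64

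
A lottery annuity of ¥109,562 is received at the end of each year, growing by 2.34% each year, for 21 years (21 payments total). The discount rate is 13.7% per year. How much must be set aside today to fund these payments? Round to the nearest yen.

¥858,708

Periodic rate r = 0.137 per year.
Growing ordinary annuity: PV = PMT₁ × [1 − ((1+g)/(1+r))^n] / (r − g) = 109,562 × [1 − ((1+0.0234)/(1+r))^21] / (r − 0.0234) = ¥858,708.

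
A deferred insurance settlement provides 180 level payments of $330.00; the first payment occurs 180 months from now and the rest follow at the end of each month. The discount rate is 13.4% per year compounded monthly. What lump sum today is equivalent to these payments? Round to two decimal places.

Ordinary annuity of 180 payments, first payment at period 180.
Periodic rate r = 0.134/12 per month; n is counted in months.
The ordinary-annuity PV formula values the stream one period before the first payment (period 179); discount that back 179 periods:
PV₀ = 330 × [1 − (1+r)^−180] / r × (1+r)^−179 = $3,500.17

$3,500.17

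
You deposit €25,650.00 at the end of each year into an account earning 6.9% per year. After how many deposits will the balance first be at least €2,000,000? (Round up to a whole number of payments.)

28 payments

Periodic rate r = 0.069 per year.
Ordinary annuity FV: 2,000,000 = 25,650 × [((1+r)^n − 1)/r].
(1+r)^n = 1 + 2,000,000 × r / 25,650, so n = ln(1 + 2,000,000·r/25,650) / ln(1+r) = 27.77.
Round up to a whole number of payments: n = 28.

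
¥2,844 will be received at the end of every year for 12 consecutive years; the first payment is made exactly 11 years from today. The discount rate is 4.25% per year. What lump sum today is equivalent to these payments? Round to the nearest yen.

Ordinary annuity of 12 payments, first payment at period 11.
Periodic rate r = 0.0425 per year.
The ordinary-annuity PV formula values the stream one period before the first payment (period 10); discount that back 10 periods:
PV₀ = 2,844 × [1 − (1+r)^−12] / r × (1+r)^−10 = ¥17,351

¥17,351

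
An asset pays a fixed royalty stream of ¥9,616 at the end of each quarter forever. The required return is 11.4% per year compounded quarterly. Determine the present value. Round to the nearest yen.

¥337,404

Periodic rate r = 0.114/4 per quarter.
Level perpetuity: PV = PMT / r = 9,616 / (0.114/4) = ¥337,404.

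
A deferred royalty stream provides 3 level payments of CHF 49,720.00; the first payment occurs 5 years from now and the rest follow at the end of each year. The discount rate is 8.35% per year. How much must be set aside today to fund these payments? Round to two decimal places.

CHF 92,386.70

Ordinary annuity of 3 payments, first payment at period 5.
Periodic rate r = 0.0835 per year.
The ordinary-annuity PV formula values the stream one period before the first payment (period 4); discount that back 4 periods:
PV₀ = 49,720 × [1 − (1+r)^−3] / r × (1+r)^−4 = CHF 92,386.70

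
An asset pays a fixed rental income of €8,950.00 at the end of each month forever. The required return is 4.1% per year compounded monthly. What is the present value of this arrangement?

€2,619,512.20

Periodic rate r = 0.041/12 per month.
Level perpetuity: PV = PMT / r = 8,950 / (0.041/12) = €2,619,512.20.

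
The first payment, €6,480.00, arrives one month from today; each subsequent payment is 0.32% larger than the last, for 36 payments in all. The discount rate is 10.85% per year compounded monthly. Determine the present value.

€209,233.16

Periodic rate r = 0.1085/12 per month; n is counted in months.
Growing ordinary annuity: PV = PMT₁ × [1 − ((1+g)/(1+r))^n] / (r − g) = 6,480 × [1 − ((1+0.0032)/(1+r))^36] / (r − 0.0032) = €209,233.16.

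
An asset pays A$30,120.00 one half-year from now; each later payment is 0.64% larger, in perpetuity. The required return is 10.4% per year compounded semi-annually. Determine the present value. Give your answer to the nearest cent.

A$660,526.32

Periodic rate r = 0.104/2 per half-year.
Growing perpetuity (Gordon): PV = PMT₁ / (r − g) = 30,120 / (r − 0.0064) = A$660,526.32.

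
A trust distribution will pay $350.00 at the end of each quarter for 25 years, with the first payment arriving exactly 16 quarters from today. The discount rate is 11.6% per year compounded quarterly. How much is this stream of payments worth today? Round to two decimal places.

Ordinary annuity of 100 payments, first payment at period 16.
Periodic rate r = 0.116/4 per quarter; n is counted in quarters.
The ordinary-annuity PV formula values the stream one period before the first payment (period 15); discount that back 15 periods:
PV₀ = 350 × [1 − (1+r)^−100] / r × (1+r)^−15 = $7,409.59

$7,409.59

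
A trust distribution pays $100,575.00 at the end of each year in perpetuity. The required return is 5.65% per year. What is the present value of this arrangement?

Periodic rate r = 0.0565 per year.
Level perpetuity: PV = PMT / r = 100,575 / (0.0565) = $1,780,088.50.

$1,780,088.50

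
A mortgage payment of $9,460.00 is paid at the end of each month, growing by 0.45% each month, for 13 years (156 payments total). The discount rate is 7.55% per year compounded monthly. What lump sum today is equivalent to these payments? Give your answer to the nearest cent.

$1,281,472.91

Periodic rate r = 0.0755/12 per month; n is counted in months.
Growing ordinary annuity: PV = PMT₁ × [1 − ((1+g)/(1+r))^n] / (r − g) = 9,460 × [1 − ((1+0.0045)/(1+r))^156] / (r − 0.0045) = $1,281,472.91.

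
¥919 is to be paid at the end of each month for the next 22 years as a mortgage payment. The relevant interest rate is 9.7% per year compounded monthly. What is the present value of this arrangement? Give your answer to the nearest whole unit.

¥100,118

This is an ordinary annuity: 264 payments of ¥919 at the end of each month.
Periodic rate r = 0.097/12 per month; n is counted in months.
PV = PMT × [(1 − (1+r)^−n)/r] = 919 × [1 − (1+r)^−264] / r = ¥100,118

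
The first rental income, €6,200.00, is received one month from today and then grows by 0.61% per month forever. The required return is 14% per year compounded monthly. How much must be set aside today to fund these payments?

Periodic rate r = 0.14/12 per month.
Growing perpetuity (Gordon): PV = PMT₁ / (r − g) = 6,200 / (r − 0.0061) = €1,113,772.46.

€1,113,772.46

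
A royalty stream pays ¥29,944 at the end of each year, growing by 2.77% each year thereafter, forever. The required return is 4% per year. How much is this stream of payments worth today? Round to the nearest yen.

¥2,434,472

Periodic rate r = 0.04 per year.
Growing perpetuity (Gordon): PV = PMT₁ / (r − g) = 29,944 / (r − 0.0277) = ¥2,434,472.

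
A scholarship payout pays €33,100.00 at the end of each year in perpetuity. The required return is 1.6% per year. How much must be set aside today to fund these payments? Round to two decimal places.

Periodic rate r = 0.016 per year.
Level perpetuity: PV = PMT / r = 33,100 / (0.016) = €2,068,750.00.

€2,068,750.00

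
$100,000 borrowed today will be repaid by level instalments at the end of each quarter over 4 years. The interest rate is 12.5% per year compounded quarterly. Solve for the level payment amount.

Level ordinary annuity; solve PV = PMT × [(1 − (1+r)^−n)/r] for PMT.
Periodic rate r = 0.125/4 per quarter; n is counted in quarters.
With n = 16: PMT = 100,000 / ([(1 − (1+r)^−n)/r]) = $8,037.36

$8,037.36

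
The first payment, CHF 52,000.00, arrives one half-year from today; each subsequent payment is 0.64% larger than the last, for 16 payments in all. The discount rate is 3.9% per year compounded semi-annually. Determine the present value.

Periodic rate r = 0.039/2 per half-year; n is counted in half-years.
Growing ordinary annuity: PV = PMT₁ × [1 − ((1+g)/(1+r))^n] / (r − g) = 52,000 × [1 − ((1+0.0064)/(1+r))^16] / (r − 0.0064) = CHF 741,964.42.

CHF 741,964.42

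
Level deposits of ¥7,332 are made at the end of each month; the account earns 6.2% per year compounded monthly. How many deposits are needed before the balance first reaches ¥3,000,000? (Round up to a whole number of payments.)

221 payments

Periodic rate r = 0.062/12 per month; n is counted in months.
Ordinary annuity FV: 3,000,000 = 7,332 × [((1+r)^n − 1)/r].
(1+r)^n = 1 + 3,000,000 × r / 7,332, so n = ln(1 + 3,000,000·r/7,332) / ln(1+r) = 220.42.
Round up to a whole number of payments: n = 221.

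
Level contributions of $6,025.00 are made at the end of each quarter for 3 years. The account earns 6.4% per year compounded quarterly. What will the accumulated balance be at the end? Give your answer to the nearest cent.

$79,014.26

This is an ordinary annuity: 12 deposits of $6,025.00 at the end of each quarter.
Periodic rate r = 0.064/4 per quarter; n is counted in quarters.
FV = PMT × [((1+r)^n − 1)/r] = 6,025 × [(1+r)^12 − 1] / r = $79,014.26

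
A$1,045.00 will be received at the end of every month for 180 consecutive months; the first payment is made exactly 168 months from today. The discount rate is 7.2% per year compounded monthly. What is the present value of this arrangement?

Ordinary annuity of 180 payments, first payment at period 168.
Periodic rate r = 0.072/12 per month; n is counted in months.
The ordinary-annuity PV formula values the stream one period before the first payment (period 167); discount that back 167 periods:
PV₀ = 1,045 × [1 − (1+r)^−180] / r × (1+r)^−167 = A$42,285.34

A$42,285.34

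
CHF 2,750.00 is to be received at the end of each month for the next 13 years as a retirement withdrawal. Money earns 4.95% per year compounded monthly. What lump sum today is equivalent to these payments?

CHF 315,902.63

This is an ordinary annuity: 156 payments of CHF 2,750.00 at the end of each month.
Periodic rate r = 0.0495/12 per month; n is counted in months.
PV = PMT × [(1 − (1+r)^−n)/r] = 2,750 × [1 − (1+r)^−156] / r = CHF 315,902.63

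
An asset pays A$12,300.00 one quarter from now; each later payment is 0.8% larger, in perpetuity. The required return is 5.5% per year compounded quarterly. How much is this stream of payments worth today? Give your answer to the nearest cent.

Periodic rate r = 0.055/4 per quarter.
Growing perpetuity (Gordon): PV = PMT₁ / (r − g) = 12,300 / (r − 0.008) = A$2,139,130.43.

A$2,139,130.43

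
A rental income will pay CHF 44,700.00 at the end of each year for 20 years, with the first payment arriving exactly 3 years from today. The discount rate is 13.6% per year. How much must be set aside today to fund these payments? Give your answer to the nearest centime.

CHF 234,808.71

Ordinary annuity of 20 payments, first payment at period 3.
Periodic rate r = 0.136 per year.
The ordinary-annuity PV formula values the stream one period before the first payment (period 2); discount that back 2 periods:
PV₀ = 44,700 × [1 − (1+r)^−20] / r × (1+r)^−2 = CHF 234,808.71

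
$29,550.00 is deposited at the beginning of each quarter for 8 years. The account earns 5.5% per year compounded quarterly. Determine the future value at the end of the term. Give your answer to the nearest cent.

This is an annuity due: 32 deposits of $29,550.00 at the beginning of each quarter.
Periodic rate r = 0.055/4 per quarter; n is counted in quarters.
FV = PMT × [((1+r)^n − 1)/r] × (1+r) = 29,550 × [(1+r)^32 − 1] / r × (1+r) = $1,194,025.64

$1,194,025.64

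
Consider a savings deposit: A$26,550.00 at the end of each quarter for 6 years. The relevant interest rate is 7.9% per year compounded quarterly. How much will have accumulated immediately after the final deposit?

A$805,241.30

This is an ordinary annuity: 24 deposits of A$26,550.00 at the end of each quarter.
Periodic rate r = 0.079/4 per quarter; n is counted in quarters.
FV = PMT × [((1+r)^n − 1)/r] = 26,550 × [(1+r)^24 − 1] / r = A$805,241.30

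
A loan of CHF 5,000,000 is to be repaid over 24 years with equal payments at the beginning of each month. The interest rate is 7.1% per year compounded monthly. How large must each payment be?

Level annuity due; solve PV = PMT × [(1 − (1+r)^−n)/r] × (1+r) for PMT.
Periodic rate r = 0.071/12 per month; n is counted in months.
With n = 288: PMT = 5,000,000 / ([(1 − (1+r)^−n)/r] × (1+r)) = CHF 35,991.01

CHF 35,991.01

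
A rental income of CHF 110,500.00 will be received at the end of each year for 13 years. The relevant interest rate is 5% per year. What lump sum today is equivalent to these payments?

This is an ordinary annuity: 13 payments of CHF 110,500.00 at the end of each year.
Periodic rate r = 0.05 per year.
PV = PMT × [(1 − (1+r)^−n)/r] = 110,500 × [1 − (1+r)^−13] / r = CHF 1,037,989.82

CHF 1,037,989.82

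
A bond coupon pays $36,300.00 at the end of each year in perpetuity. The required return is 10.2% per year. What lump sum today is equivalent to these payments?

$355,882.35

Periodic rate r = 0.102 per year.
Level perpetuity: PV = PMT / r = 36,300 / (0.102) = $355,882.35.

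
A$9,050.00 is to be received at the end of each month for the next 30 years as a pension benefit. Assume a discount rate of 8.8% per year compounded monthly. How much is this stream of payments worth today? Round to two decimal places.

A$1,145,172.18

This is an ordinary annuity: 360 payments of A$9,050.00 at the end of each month.
Periodic rate r = 0.088/12 per month; n is counted in months.
PV = PMT × [(1 − (1+r)^−n)/r] = 9,050 × [1 − (1+r)^−360] / r = A$1,145,172.18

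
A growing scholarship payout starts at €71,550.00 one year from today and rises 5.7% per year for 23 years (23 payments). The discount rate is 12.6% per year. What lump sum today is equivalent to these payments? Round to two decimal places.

Periodic rate r = 0.126 per year.
Growing ordinary annuity: PV = PMT₁ × [1 − ((1+g)/(1+r))^n] / (r − g) = 71,550 × [1 − ((1+0.057)/(1+r))^23] / (r − 0.057) = €794,796.60.

€794,796.60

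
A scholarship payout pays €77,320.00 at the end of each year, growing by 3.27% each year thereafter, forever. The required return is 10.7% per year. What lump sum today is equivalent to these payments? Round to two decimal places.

Periodic rate r = 0.107 per year.
Growing perpetuity (Gordon): PV = PMT₁ / (r − g) = 77,320 / (r − 0.0327) = €1,040,646.03.

€1,040,646.03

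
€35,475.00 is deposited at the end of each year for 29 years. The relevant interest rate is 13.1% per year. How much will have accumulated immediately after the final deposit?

This is an ordinary annuity: 29 deposits of €35,475.00 at the end of each year.
Periodic rate r = 0.131 per year.
FV = PMT × [((1+r)^n − 1)/r] = 35,475 × [(1+r)^29 − 1] / r = €9,346,797.16

€9,346,797.16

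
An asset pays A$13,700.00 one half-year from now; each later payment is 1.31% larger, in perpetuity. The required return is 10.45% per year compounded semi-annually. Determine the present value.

A$349,936.14

Periodic rate r = 0.1045/2 per half-year.
Growing perpetuity (Gordon): PV = PMT₁ / (r − g) = 13,700 / (r − 0.0131) = A$349,936.14.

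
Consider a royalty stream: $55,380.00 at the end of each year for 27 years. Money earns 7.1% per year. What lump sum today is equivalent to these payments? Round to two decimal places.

This is an ordinary annuity: 27 payments of $55,380.00 at the end of each year.
Periodic rate r = 0.071 per year.
PV = PMT × [(1 − (1+r)^−n)/r] = 55,380 × [1 − (1+r)^−27] / r = $657,600.71

$657,600.71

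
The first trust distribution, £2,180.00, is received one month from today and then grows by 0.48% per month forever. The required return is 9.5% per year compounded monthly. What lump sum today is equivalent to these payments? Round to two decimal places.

£699,465.24

Periodic rate r = 0.095/12 per month.
Growing perpetuity (Gordon): PV = PMT₁ / (r − g) = 2,180 / (r − 0.0048) = £699,465.24.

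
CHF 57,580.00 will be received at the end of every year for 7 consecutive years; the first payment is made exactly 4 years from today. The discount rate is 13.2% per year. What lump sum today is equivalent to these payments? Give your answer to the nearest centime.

CHF 174,466.72

Ordinary annuity of 7 payments, first payment at period 4.
Periodic rate r = 0.132 per year.
The ordinary-annuity PV formula values the stream one period before the first payment (period 3); discount that back 3 periods:
PV₀ = 57,580 × [1 − (1+r)^−7] / r × (1+r)^−3 = CHF 174,466.72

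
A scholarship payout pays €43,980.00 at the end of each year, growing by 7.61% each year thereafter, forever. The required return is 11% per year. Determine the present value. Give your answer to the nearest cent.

Periodic rate r = 0.11 per year.
Growing perpetuity (Gordon): PV = PMT₁ / (r − g) = 43,980 / (r − 0.0761) = €1,297,345.13.

€1,297,345.13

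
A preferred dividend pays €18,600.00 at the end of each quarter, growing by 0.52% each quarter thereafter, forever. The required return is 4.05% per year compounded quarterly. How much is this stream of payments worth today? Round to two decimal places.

Periodic rate r = 0.0405/4 per quarter.
Growing perpetuity (Gordon): PV = PMT₁ / (r − g) = 18,600 / (r − 0.0052) = €3,776,649.75.

€3,776,649.75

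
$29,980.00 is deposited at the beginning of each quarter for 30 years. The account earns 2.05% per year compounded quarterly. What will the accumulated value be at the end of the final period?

This is an annuity due: 120 deposits of $29,980.00 at the beginning of each quarter.
Periodic rate r = 0.0205/4 per quarter; n is counted in quarters.
FV = PMT × [((1+r)^n − 1)/r] × (1+r) = 29,980 × [(1+r)^120 − 1] / r × (1+r) = $4,978,689.22

$4,978,689.22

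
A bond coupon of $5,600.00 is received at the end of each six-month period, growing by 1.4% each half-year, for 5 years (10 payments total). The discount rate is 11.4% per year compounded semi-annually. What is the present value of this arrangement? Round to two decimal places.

$44,262.10

Periodic rate r = 0.114/2 per half-year; n is counted in half-years.
Growing ordinary annuity: PV = PMT₁ × [1 − ((1+g)/(1+r))^n] / (r − g) = 5,600 × [1 − ((1+0.014)/(1+r))^10] / (r − 0.014) = $44,262.10.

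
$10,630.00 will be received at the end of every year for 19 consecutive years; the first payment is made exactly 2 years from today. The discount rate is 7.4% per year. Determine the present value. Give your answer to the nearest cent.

$99,298.95

Ordinary annuity of 19 payments, first payment at period 2.
Periodic rate r = 0.074 per year.
The ordinary-annuity PV formula values the stream one period before the first payment (period 1); discount that back 1 periods:
PV₀ = 10,630 × [1 − (1+r)^−19] / r × (1+r)^−1 = $99,298.95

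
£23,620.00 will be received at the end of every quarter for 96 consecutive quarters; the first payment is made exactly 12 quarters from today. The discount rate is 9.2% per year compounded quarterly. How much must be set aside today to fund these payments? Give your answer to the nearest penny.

£709,559.19

Ordinary annuity of 96 payments, first payment at period 12.
Periodic rate r = 0.092/4 per quarter; n is counted in quarters.
The ordinary-annuity PV formula values the stream one period before the first payment (period 11); discount that back 11 periods:
PV₀ = 23,620 × [1 − (1+r)^−96] / r × (1+r)^−11 = £709,559.19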